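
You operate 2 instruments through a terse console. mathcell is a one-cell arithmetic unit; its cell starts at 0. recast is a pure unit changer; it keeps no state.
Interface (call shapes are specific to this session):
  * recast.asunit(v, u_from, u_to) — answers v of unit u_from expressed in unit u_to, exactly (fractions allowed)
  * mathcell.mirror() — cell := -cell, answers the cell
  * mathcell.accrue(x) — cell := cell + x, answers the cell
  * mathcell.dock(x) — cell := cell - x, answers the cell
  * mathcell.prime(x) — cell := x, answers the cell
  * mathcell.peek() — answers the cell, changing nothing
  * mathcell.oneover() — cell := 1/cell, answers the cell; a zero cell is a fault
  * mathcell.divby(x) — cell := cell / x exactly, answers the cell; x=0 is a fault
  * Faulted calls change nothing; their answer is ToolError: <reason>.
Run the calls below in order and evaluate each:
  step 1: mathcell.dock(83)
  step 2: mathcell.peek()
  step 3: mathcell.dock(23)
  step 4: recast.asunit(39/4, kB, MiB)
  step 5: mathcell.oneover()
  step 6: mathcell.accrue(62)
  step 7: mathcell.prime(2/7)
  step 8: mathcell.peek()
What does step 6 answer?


# mathcell.dock(x→83) == -83
# mathcell.peek() == -83
# mathcell.dock(x→23) == -106
# recast.asunit(v→39/4, u_from→kB, u_to→MiB) == 4875/524288
# mathcell.oneover() == -1/106
# mathcell.accrue(x→62) == 6571/106
# mathcell.prime(x→2/7) == 2/7
# mathcell.peek() == 2/7

Answer: 6571/106


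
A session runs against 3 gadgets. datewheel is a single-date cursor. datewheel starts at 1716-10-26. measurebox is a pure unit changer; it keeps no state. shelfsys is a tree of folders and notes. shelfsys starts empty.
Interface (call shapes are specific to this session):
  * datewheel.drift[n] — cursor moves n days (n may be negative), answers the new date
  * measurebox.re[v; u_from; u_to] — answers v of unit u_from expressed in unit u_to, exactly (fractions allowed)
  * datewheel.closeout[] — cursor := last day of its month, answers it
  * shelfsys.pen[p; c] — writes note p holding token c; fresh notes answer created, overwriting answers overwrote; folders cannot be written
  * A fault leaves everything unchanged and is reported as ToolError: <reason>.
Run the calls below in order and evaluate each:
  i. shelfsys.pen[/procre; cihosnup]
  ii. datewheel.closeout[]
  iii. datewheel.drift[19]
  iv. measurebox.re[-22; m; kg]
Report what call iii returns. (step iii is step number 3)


Answer: 1716-11-19

Derivation:
-> shelfsys.pen(p='/procre', c='cihosnup')
<- created
-> datewheel.closeout()
<- 1716-10-31
-> datewheel.drift(n='19')
<- 1716-11-19
-> measurebox.re(v='-22', u_from='m', u_to='kg')
<- ToolError: incompatible units


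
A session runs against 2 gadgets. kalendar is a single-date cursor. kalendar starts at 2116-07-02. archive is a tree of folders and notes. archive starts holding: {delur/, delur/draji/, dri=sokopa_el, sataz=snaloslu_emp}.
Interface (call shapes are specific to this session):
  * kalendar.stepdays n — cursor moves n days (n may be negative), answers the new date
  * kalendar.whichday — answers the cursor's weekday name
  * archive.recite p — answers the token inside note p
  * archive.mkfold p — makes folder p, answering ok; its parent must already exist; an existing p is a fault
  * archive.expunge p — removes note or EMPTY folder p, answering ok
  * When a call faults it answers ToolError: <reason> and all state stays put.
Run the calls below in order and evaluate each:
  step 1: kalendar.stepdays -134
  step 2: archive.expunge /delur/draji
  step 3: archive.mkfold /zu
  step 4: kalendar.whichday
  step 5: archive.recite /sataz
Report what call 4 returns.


Do: kalendar.stepdays[n→-134]
See: 2116-02-19
Do: archive.expunge[p→/delur/draji]
See: ok
Do: archive.mkfold[p→/zu]
See: ok
Do: kalendar.whichday[]
See: Wednesday
Do: archive.recite[p→/sataz]
See: snaloslu_emp

Answer: Wednesday


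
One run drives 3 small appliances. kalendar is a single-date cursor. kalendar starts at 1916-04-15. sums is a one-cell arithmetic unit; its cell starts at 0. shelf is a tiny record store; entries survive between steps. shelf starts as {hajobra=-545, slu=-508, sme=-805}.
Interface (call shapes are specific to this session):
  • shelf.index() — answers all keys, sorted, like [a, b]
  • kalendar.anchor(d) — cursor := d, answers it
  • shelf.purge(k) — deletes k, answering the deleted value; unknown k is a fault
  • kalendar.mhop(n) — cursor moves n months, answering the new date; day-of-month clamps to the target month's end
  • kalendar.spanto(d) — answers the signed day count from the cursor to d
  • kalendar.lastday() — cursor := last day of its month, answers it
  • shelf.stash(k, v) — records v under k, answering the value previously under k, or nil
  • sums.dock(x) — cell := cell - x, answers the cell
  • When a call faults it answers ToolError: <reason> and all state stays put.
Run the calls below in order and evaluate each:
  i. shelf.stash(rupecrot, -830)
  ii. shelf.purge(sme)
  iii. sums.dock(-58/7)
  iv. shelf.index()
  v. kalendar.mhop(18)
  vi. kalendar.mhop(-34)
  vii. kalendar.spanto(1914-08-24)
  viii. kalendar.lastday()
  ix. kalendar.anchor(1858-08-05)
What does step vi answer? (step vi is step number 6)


Answer: 1914-12-15

Derivation:
Next I call stash(k→rupecrot, v→-830), — result: nil.
I run purge(k→sme), and observe -805.
I run dock(x→-58/7), and get 58/7.
I run index, and see [hajobra, rupecrot, slu].
Calling mhop(n→18), giving 1917-10-15.
I invoke mhop(n→-34): 1914-12-15.
I use spanto(d→1914-08-24): -113.
Invoking lastday, → 1914-12-31.
Invoking anchor(d→1858-08-05), giving 1858-08-05.


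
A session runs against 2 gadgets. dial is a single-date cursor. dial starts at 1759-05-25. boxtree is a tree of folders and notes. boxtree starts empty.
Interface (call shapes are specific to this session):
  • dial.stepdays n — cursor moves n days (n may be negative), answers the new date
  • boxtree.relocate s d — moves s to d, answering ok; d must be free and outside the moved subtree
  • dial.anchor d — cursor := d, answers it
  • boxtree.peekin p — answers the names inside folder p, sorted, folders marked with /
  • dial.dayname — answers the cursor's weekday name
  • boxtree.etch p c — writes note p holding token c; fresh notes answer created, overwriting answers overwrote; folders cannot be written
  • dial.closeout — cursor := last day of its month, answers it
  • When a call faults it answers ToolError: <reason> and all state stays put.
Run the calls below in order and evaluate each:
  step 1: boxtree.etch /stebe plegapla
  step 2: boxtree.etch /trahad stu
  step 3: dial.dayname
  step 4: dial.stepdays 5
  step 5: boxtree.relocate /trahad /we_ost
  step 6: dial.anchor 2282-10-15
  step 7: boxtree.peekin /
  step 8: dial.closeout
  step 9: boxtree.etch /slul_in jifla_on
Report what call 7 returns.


Calling etch on p→/stebe, c→plegapla, and see created.
I run etch on p→/trahad, c→stu, yielding created.
Using dayname(), → Friday.
I invoke stepdays on n→5, — result: 1759-05-30.
Next I call relocate on s→/trahad, d→/we_ost, — result: ok.
Now I run anchor on d→2282-10-15, and observe 2282-10-15.
Then peekin on p→/, giving [stebe, we_ost].
Then closeout(), and get 2282-10-31.
Calling etch on p→/slul_in, c→jifla_on, and observe created.

Answer: [stebe, we_ost]


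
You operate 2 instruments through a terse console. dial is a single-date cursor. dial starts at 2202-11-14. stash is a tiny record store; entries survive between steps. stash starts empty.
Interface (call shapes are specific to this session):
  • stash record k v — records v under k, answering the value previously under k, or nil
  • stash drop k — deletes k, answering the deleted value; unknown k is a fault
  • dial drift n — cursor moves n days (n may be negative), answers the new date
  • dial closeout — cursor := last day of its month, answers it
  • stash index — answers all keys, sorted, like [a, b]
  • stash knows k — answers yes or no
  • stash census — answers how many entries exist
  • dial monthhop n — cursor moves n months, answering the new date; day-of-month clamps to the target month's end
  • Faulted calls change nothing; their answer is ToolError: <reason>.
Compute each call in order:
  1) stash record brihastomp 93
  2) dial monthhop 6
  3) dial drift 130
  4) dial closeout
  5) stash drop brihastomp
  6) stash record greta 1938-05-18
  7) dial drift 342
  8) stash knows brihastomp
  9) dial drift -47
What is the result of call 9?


Answer: 2204-07-21

Derivation:
CALL stash record[k=brihastomp; v=93]
RET  nil
CALL dial monthhop[n=6]
RET  2203-05-14
CALL dial drift[n=130]
RET  2203-09-21
CALL dial closeout[]
RET  2203-09-30
CALL stash drop[k=brihastomp]
RET  93
CALL stash record[k=greta; v=1938-05-18]
RET  nil
CALL dial drift[n=342]
RET  2204-09-06
CALL stash knows[k=brihastomp]
RET  no
CALL dial drift[n=-47]
RET  2204-07-21


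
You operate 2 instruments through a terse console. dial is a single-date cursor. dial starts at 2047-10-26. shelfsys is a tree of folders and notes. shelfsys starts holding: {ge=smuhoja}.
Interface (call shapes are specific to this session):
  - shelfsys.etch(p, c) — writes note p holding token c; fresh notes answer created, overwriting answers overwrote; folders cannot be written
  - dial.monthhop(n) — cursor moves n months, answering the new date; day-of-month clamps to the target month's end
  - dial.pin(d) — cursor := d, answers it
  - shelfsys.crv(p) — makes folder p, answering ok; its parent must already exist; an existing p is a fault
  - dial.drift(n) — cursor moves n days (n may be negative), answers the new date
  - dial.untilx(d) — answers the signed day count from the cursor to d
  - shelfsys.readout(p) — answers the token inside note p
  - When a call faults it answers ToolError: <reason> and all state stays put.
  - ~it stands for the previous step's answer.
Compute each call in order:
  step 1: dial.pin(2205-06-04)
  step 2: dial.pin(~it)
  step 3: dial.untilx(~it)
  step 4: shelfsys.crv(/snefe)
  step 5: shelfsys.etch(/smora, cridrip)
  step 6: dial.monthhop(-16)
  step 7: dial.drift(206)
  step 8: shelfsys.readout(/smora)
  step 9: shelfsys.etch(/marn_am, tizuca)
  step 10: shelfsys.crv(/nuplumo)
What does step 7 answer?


Answer: 2204-08-28

Derivation:
! 1. pin(d: 2205-06-04) => 2205-06-04
! 2. pin(d: ~it) => 2205-06-04
! 3. untilx(d: ~it) => 0
! 4. crv(p: /snefe) => ok
! 5. etch(p: /smora, c: cridrip) => created
! 6. monthhop(n: -16) => 2204-02-04
! 7. drift(n: 206) => 2204-08-28
! 8. readout(p: /smora) => cridrip
! 9. etch(p: /marn_am, c: tizuca) => created
! 10. crv(p: /nuplumo) => ok


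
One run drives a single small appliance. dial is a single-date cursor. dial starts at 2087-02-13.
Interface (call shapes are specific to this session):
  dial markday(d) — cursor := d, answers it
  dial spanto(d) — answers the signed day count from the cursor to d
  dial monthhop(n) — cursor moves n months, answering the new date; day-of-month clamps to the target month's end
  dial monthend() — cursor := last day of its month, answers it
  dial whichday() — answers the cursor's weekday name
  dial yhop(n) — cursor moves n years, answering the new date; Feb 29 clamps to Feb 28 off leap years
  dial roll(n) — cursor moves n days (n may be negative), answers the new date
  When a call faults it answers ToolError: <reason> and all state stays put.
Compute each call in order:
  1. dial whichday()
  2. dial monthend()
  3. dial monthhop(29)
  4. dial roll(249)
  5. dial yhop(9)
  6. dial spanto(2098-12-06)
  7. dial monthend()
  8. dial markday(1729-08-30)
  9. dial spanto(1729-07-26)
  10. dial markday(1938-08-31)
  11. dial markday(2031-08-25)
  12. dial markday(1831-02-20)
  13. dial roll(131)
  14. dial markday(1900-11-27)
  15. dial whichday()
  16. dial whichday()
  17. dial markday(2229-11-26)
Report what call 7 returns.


Answer: 2099-04-30

Derivation:
Invoking dial whichday(), and see Thursday.
I try dial monthend(), giving 2087-02-28.
I use dial monthhop(n=29), giving 2089-07-28.
I use dial roll(n=249), yielding 2090-04-03.
I call dial yhop(n=9): 2099-04-03.
I call dial spanto(d=2098-12-06), yielding -118.
Next I call dial monthend(), and get 2099-04-30.
I use dial markday(d=1729-08-30), and get 1729-08-30.
Calling dial spanto(d=1729-07-26), yielding -35.
I call dial markday(d=1938-08-31), — result: 1938-08-31.
Invoking dial markday(d=2031-08-25), and get 2031-08-25.
Now I run dial markday(d=1831-02-20), yielding 1831-02-20.
Calling dial roll(n=131), and get 1831-07-01.
I invoke dial markday(d=1900-11-27), and get 1900-11-27.
Invoking dial whichday(), and observe Tuesday.
Invoking dial whichday(), which returns Tuesday.
I call dial markday(d=2229-11-26), and see 2229-11-26.


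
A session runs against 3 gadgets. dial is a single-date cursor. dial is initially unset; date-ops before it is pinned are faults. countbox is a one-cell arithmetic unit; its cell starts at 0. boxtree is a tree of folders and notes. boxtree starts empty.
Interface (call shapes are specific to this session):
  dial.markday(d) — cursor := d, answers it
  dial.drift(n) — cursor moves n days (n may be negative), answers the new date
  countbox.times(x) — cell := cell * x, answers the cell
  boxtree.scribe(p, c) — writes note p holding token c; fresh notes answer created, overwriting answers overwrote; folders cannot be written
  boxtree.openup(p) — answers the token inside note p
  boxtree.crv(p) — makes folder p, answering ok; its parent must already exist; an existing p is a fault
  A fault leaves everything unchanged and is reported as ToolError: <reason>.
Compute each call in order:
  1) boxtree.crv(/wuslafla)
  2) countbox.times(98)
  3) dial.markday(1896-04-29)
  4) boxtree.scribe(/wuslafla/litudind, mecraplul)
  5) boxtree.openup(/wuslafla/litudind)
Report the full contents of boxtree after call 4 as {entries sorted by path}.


Answer: {wuslafla/, wuslafla/litudind=mecraplul}

Derivation:
→ crv(/wuslafla)
← ok
→ times(98)
← 0
→ markday(1896-04-29)
← 1896-04-29
→ scribe(/wuslafla/litudind, mecraplul)
← created
→ openup(/wuslafla/litudind)
← mecraplul


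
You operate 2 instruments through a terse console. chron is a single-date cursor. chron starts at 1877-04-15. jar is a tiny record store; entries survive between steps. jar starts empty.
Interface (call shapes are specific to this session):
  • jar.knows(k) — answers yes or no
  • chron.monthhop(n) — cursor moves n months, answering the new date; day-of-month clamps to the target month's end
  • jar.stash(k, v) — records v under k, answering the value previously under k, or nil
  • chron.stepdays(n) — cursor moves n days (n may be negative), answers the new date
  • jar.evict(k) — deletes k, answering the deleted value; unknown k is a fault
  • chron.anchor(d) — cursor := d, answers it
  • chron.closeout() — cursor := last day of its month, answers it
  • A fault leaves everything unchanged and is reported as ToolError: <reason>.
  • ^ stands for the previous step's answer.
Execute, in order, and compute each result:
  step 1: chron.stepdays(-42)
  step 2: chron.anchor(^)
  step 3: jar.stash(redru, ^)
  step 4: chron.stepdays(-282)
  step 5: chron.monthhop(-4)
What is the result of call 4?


Answer: 1876-05-26

Derivation:
Act: chron.stepdays[n→-42]
Obs: 1877-03-04
Act: chron.anchor[d→^]
Obs: 1877-03-04
Act: jar.stash[k→redru; v→^]
Obs: nil
Act: chron.stepdays[n→-282]
Obs: 1876-05-26
Act: chron.monthhop[n→-4]
Obs: 1876-01-26


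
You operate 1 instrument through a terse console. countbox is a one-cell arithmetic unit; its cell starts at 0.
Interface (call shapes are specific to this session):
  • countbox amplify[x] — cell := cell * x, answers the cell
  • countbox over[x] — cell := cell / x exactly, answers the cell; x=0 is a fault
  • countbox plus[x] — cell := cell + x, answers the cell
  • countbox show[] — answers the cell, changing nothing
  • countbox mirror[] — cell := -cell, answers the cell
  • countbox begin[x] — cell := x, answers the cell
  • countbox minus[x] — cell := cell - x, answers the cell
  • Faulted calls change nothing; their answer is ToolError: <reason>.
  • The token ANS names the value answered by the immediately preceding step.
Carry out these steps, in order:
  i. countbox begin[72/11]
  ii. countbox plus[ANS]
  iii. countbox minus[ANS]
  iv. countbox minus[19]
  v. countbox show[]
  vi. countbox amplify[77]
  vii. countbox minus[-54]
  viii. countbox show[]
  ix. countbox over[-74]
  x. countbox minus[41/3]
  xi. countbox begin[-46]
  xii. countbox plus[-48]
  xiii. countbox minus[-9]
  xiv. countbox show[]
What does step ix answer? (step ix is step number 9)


Answer: 1409/74

Derivation:
$ countbox begin x→72/11
:: 72/11
$ countbox plus x→ANS
:: 144/11
$ countbox minus x→ANS
:: 0
$ countbox minus x→19
:: -19
$ countbox show
:: -19
$ countbox amplify x→77
:: -1463
$ countbox minus x→-54
:: -1409
$ countbox show
:: -1409
$ countbox over x→-74
:: 1409/74
$ countbox minus x→41/3
:: 1193/222
$ countbox begin x→-46
:: -46
$ countbox plus x→-48
:: -94
$ countbox minus x→-9
:: -85
$ countbox show
:: -85


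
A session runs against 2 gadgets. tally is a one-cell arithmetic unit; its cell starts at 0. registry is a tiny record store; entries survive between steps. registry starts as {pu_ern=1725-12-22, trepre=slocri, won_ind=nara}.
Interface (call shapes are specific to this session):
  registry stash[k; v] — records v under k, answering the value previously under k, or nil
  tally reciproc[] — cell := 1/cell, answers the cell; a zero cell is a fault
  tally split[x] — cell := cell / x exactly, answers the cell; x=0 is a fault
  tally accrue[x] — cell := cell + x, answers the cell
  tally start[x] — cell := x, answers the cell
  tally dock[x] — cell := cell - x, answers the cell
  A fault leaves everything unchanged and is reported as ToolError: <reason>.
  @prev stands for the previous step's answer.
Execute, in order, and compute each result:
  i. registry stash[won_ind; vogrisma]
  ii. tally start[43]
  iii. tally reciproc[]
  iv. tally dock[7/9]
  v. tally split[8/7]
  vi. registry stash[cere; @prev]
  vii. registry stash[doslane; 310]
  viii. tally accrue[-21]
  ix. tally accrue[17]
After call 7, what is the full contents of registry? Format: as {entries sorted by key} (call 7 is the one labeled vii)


-- registry stash(won_ind, vogrisma) == nara
-- tally start(43) == 43
-- tally reciproc() == 1/43
-- tally dock(7/9) == -292/387
-- tally split(8/7) == -511/774
-- registry stash(cere, @prev) == nil
-- registry stash(doslane, 310) == nil
-- tally accrue(-21) == -16765/774
-- tally accrue(17) == -3607/774

Answer: {cere=-511/774, doslane=310, pu_ern=1725-12-22, trepre=slocri, won_ind=vogrisma}


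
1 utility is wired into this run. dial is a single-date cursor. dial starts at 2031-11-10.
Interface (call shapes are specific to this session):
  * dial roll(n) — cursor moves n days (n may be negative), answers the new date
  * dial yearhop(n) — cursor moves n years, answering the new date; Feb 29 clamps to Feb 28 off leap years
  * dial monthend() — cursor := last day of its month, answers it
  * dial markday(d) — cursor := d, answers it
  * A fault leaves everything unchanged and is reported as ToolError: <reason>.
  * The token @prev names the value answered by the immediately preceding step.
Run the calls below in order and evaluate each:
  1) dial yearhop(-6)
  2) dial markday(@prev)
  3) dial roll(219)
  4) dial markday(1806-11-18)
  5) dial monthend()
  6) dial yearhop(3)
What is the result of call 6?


# dial yearhop(n='-6') : 2025-11-10
# dial markday(d='@prev') : 2025-11-10
# dial roll(n='219') : 2026-06-17
# dial markday(d='1806-11-18') : 1806-11-18
# dial monthend() : 1806-11-30
# dial yearhop(n='3') : 1809-11-30

Answer: 1809-11-30


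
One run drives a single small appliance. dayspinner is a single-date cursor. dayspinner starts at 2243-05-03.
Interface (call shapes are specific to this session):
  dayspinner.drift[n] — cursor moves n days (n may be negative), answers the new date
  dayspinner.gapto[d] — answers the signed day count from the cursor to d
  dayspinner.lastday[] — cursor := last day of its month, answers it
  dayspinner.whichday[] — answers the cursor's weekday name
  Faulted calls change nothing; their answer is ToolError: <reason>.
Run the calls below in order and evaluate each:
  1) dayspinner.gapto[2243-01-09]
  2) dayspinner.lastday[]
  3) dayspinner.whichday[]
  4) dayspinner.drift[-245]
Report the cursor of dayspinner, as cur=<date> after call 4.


Answer: cur=2242-09-28

Derivation:
Act: dayspinner.gapto[d=2243-01-09]
Obs: -114
Act: dayspinner.lastday[]
Obs: 2243-05-31
Act: dayspinner.whichday[]
Obs: Wednesday
Act: dayspinner.drift[n=-245]
Obs: 2242-09-28


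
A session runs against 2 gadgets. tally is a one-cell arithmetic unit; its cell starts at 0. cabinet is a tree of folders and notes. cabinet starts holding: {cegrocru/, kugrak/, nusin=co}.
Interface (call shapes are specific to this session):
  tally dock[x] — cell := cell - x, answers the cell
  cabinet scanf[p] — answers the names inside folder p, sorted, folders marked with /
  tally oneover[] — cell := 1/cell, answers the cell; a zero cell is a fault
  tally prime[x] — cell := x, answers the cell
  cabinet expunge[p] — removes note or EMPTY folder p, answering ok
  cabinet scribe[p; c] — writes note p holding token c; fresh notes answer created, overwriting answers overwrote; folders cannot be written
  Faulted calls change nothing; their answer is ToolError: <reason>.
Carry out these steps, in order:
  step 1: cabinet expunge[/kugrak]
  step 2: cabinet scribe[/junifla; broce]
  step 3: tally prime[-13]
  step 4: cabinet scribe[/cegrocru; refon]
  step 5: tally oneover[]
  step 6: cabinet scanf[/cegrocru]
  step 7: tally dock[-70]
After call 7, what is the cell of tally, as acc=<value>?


Answer: acc=909/13

Derivation:
Using cabinet expunge on p: /kugrak, and get ok.
I call cabinet scribe on p: /junifla, c: broce, which returns created.
Invoking tally prime on x: -13: -13.
I invoke cabinet scribe on p: /cegrocru, c: refon, which returns ToolError: is a directory.
Calling tally oneover(), which returns -1/13.
Next I call cabinet scanf on p: /cegrocru, → [].
I try tally dock on x: -70, and observe 909/13.


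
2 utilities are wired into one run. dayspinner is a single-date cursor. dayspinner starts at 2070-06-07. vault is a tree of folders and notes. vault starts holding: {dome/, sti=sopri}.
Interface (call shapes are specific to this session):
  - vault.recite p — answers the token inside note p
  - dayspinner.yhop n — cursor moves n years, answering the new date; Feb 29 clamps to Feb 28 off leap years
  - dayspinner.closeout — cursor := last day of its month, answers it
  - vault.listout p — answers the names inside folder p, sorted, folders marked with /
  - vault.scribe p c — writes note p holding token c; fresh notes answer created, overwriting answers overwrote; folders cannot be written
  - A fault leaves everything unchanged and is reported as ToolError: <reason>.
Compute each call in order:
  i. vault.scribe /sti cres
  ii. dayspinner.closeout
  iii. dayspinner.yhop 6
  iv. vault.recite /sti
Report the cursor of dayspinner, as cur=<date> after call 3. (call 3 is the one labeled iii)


Answer: cur=2076-06-30

Derivation:
·→ vault.scribe(p=/sti, c=cres)
·← overwrote
·→ dayspinner.closeout()
·← 2070-06-30
·→ dayspinner.yhop(n=6)
·← 2076-06-30
·→ vault.recite(p=/sti)
·← cres


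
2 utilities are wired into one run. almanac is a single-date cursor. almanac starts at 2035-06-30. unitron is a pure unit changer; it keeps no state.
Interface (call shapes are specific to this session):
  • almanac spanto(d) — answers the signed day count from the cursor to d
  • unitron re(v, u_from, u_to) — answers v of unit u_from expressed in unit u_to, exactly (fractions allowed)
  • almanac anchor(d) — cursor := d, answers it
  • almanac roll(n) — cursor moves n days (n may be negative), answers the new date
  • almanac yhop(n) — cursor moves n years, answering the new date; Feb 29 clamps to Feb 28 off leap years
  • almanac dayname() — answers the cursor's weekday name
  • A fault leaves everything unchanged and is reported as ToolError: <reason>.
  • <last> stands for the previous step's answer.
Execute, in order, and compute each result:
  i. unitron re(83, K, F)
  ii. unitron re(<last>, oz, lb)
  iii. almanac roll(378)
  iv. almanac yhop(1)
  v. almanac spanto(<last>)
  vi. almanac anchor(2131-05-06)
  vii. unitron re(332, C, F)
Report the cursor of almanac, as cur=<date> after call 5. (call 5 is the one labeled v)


Answer: cur=2037-07-12

Derivation:
! unitron re(v=83, u_from=K, u_to=F) -> -31027/100
! unitron re(v=<last>, u_from=oz, u_to=lb) -> -31027/1600
! almanac roll(n=378) -> 2036-07-12
! almanac yhop(n=1) -> 2037-07-12
! almanac spanto(d=<last>) -> 0
! almanac anchor(d=2131-05-06) -> 2131-05-06
! unitron re(v=332, u_from=C, u_to=F) -> 3148/5


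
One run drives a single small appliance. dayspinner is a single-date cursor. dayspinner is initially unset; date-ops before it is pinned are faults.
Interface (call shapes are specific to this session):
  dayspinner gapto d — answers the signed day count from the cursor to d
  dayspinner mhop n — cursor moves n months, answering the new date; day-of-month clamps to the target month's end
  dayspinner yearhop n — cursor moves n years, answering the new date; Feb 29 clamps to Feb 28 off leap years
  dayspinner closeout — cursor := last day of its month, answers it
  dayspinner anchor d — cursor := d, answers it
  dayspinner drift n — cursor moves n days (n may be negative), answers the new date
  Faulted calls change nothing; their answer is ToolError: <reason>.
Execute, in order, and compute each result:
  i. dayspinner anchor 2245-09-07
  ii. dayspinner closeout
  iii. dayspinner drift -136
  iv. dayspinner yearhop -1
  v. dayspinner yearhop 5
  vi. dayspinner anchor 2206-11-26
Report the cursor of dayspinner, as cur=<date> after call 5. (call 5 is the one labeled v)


CALL dayspinner anchor[d: 2245-09-07]
RET  2245-09-07
CALL dayspinner closeout[]
RET  2245-09-30
CALL dayspinner drift[n: -136]
RET  2245-05-17
CALL dayspinner yearhop[n: -1]
RET  2244-05-17
CALL dayspinner yearhop[n: 5]
RET  2249-05-17
CALL dayspinner anchor[d: 2206-11-26]
RET  2206-11-26

Answer: cur=2249-05-17


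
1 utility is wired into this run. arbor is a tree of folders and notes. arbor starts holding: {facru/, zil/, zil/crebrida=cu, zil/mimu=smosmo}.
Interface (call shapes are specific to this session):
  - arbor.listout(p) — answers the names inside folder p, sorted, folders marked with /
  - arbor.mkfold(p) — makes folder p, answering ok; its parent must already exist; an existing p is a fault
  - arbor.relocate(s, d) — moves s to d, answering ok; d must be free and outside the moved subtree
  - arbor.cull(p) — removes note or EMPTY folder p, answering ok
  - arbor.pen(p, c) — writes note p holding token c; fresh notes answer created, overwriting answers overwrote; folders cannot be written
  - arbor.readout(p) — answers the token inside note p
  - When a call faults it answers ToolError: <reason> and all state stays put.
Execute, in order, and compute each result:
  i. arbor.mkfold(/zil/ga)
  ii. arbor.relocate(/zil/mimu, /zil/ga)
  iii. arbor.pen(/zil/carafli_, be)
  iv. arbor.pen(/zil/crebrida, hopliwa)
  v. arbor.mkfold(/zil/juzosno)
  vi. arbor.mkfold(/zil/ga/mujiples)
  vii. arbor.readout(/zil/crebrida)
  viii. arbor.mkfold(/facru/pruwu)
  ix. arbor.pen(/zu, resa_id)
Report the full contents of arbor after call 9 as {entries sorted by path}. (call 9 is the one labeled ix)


Answer: {facru/, facru/pruwu/, zil/, zil/carafli_=be, zil/crebrida=hopliwa, zil/ga/, zil/ga/mujiples/, zil/juzosno/, zil/mimu=smosmo, zu=resa_id}

Derivation:
-- 1. arbor.mkfold(p=/zil/ga) => ok
-- 2. arbor.relocate(s=/zil/mimu, d=/zil/ga) => ToolError: exists
-- 3. arbor.pen(p=/zil/carafli_, c=be) => created
-- 4. arbor.pen(p=/zil/crebrida, c=hopliwa) => overwrote
-- 5. arbor.mkfold(p=/zil/juzosno) => ok
-- 6. arbor.mkfold(p=/zil/ga/mujiples) => ok
-- 7. arbor.readout(p=/zil/crebrida) => hopliwa
-- 8. arbor.mkfold(p=/facru/pruwu) => ok
-- 9. arbor.pen(p=/zu, c=resa_id) => created


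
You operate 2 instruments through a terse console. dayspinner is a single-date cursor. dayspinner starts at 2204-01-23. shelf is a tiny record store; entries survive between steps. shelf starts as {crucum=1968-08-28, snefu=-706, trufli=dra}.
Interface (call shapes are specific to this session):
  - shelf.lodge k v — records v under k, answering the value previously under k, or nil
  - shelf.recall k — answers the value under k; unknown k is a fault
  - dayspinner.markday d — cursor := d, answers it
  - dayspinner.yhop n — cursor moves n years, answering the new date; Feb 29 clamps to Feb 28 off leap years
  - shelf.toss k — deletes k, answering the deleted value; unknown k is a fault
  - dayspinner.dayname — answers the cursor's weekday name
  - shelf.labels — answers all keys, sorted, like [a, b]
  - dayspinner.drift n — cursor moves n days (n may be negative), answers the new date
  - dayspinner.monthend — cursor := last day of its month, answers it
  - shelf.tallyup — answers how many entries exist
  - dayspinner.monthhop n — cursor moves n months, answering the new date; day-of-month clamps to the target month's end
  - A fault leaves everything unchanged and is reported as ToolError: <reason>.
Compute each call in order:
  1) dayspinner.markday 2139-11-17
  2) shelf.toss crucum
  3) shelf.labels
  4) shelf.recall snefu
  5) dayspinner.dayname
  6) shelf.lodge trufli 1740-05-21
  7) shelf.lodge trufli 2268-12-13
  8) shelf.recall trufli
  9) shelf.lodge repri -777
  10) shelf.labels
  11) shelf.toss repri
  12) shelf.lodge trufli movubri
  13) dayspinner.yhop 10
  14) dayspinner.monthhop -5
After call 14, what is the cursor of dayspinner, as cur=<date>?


;; 1. dayspinner.markday(d='2139-11-17') -> 2139-11-17
;; 2. shelf.toss(k='crucum') -> 1968-08-28
;; 3. shelf.labels() -> [snefu, trufli]
;; 4. shelf.recall(k='snefu') -> -706
;; 5. dayspinner.dayname() -> Tuesday
;; 6. shelf.lodge(k='trufli', v='1740-05-21') -> dra
;; 7. shelf.lodge(k='trufli', v='2268-12-13') -> 1740-05-21
;; 8. shelf.recall(k='trufli') -> 2268-12-13
;; 9. shelf.lodge(k='repri', v='-777') -> nil
;; 10. shelf.labels() -> [repri, snefu, trufli]
;; 11. shelf.toss(k='repri') -> -777
;; 12. shelf.lodge(k='trufli', v='movubri') -> 2268-12-13
;; 13. dayspinner.yhop(n='10') -> 2149-11-17
;; 14. dayspinner.monthhop(n='-5') -> 2149-06-17

Answer: cur=2149-06-17


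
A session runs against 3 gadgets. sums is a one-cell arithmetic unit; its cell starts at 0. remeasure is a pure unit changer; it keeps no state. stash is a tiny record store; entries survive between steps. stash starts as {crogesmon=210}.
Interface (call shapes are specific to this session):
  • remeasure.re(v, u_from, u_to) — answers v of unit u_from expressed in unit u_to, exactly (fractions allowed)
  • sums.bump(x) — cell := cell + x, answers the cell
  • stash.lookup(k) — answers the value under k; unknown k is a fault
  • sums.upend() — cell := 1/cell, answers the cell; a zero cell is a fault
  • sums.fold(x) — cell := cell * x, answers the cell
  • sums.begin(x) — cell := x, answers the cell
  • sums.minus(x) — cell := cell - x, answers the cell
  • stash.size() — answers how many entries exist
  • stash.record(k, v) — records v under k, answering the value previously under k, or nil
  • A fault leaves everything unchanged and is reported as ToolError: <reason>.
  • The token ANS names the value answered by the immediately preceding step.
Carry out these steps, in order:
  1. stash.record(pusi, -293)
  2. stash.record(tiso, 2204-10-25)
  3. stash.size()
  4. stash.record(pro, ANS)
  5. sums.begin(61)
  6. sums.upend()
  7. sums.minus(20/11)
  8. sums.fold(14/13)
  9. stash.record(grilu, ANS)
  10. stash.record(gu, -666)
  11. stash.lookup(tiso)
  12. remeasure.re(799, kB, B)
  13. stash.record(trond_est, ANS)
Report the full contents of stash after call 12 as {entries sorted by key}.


Answer: {crogesmon=210, grilu=-1302/671, gu=-666, pro=3, pusi=-293, tiso=2204-10-25}

Derivation:
>> stash.record(k: pusi, v: -293)
<< nil
>> stash.record(k: tiso, v: 2204-10-25)
<< nil
>> stash.size()
<< 3
>> stash.record(k: pro, v: ANS)
<< nil
>> sums.begin(x: 61)
<< 61
>> sums.upend()
<< 1/61
>> sums.minus(x: 20/11)
<< -1209/671
>> sums.fold(x: 14/13)
<< -1302/671
>> stash.record(k: grilu, v: ANS)
<< nil
>> stash.record(k: gu, v: -666)
<< nil
>> stash.lookup(k: tiso)
<< 2204-10-25
>> remeasure.re(v: 799, u_from: kB, u_to: B)
<< 799000
>> stash.record(k: trond_est, v: ANS)
<< nil


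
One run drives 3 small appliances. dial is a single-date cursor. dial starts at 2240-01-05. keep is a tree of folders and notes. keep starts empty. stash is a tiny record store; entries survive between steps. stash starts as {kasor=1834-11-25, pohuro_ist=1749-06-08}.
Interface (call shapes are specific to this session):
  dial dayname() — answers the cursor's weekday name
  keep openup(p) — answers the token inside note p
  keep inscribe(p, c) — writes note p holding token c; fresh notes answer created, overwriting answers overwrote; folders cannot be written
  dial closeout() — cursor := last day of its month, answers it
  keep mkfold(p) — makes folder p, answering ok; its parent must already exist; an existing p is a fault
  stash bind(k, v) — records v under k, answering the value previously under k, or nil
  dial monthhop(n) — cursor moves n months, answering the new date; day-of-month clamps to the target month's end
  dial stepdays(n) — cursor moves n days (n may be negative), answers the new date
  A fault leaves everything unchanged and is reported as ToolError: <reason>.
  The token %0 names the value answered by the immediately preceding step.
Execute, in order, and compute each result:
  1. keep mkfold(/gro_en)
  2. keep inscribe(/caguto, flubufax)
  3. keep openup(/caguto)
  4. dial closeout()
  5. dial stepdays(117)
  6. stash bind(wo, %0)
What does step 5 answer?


Answer: 2240-05-27

Derivation:
Next I call keep mkfold passing p='/gro_en', — result: ok.
I try keep inscribe passing p='/caguto', c='flubufax', yielding created.
I invoke keep openup passing p='/caguto', yielding flubufax.
I try dial closeout(): 2240-01-31.
Calling dial stepdays passing n='117', which returns 2240-05-27.
Next I call stash bind passing k='wo', v='%0', and get nil.


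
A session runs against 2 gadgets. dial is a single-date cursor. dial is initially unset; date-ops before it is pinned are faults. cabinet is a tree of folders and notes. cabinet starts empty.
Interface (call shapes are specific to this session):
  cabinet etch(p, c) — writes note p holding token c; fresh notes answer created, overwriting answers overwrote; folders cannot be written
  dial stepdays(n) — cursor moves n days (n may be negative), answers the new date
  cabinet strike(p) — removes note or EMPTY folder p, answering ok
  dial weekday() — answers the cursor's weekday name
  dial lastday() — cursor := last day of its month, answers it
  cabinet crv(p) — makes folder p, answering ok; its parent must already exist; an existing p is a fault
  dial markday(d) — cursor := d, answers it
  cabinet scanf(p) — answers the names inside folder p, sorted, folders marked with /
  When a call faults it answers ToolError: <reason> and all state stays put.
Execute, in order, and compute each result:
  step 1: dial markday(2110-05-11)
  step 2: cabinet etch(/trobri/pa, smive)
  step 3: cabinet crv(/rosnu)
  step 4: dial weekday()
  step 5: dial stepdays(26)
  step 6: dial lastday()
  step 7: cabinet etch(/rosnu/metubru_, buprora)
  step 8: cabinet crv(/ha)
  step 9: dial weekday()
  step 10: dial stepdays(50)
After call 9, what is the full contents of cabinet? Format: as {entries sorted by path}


Answer: {ha/, rosnu/, rosnu/metubru_=buprora}

Derivation:
% 1. dial markday(d: 2110-05-11) : 2110-05-11
% 2. cabinet etch(p: /trobri/pa, c: smive) : ToolError: no parent
% 3. cabinet crv(p: /rosnu) : ok
% 4. dial weekday() : Sunday
% 5. dial stepdays(n: 26) : 2110-06-06
% 6. dial lastday() : 2110-06-30
% 7. cabinet etch(p: /rosnu/metubru_, c: buprora) : created
% 8. cabinet crv(p: /ha) : ok
% 9. dial weekday() : Monday
% 10. dial stepdays(n: 50) : 2110-08-19


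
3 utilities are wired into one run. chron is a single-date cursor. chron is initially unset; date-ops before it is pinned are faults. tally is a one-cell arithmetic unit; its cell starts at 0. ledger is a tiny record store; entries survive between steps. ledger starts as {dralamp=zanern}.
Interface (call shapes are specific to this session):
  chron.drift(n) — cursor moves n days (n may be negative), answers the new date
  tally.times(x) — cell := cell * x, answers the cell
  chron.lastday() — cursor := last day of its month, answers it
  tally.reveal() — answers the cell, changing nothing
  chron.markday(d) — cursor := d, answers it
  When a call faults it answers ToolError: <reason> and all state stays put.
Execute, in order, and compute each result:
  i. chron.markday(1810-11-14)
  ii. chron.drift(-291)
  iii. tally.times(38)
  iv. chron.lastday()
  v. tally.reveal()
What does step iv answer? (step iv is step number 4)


Now I run chron.markday passing d=1810-11-14, and observe 1810-11-14.
Invoking chron.drift passing n=-291: 1810-01-27.
I invoke tally.times passing x=38, yielding 0.
Then chron.lastday, → 1810-01-31.
Now I run tally.reveal(), which returns 0.

Answer: 1810-01-31


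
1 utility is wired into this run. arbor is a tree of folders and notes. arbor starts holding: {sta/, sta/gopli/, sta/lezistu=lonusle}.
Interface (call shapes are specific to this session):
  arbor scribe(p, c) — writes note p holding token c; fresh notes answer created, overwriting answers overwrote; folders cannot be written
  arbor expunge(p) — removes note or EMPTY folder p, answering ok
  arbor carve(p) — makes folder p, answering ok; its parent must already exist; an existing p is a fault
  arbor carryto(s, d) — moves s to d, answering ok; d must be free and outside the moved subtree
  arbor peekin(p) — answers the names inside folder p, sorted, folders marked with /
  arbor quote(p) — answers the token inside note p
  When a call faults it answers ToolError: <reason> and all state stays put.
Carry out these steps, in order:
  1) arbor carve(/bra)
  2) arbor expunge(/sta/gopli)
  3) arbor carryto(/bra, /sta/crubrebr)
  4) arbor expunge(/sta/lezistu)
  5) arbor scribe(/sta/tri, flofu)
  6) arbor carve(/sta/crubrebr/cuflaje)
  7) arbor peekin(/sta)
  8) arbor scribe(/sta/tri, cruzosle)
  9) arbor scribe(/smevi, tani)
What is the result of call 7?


$ arbor carve p='/bra'
= ok
$ arbor expunge p='/sta/gopli'
= ok
$ arbor carryto s='/bra' d='/sta/crubrebr'
= ok
$ arbor expunge p='/sta/lezistu'
= ok
$ arbor scribe p='/sta/tri' c='flofu'
= created
$ arbor carve p='/sta/crubrebr/cuflaje'
= ok
$ arbor peekin p='/sta'
= [crubrebr/, tri]
$ arbor scribe p='/sta/tri' c='cruzosle'
= overwrote
$ arbor scribe p='/smevi' c='tani'
= created

Answer: [crubrebr/, tri]


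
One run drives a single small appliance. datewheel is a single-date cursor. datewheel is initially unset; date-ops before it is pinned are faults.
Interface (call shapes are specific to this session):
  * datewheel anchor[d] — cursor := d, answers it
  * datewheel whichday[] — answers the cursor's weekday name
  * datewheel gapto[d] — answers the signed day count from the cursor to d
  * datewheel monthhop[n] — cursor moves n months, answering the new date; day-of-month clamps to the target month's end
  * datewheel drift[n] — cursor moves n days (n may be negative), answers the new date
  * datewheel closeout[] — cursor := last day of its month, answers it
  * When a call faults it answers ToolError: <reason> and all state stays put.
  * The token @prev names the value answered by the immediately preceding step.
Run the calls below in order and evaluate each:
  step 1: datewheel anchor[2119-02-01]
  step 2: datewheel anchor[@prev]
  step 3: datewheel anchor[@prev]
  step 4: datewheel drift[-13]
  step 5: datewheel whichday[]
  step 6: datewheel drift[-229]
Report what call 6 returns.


Answer: 2118-06-04

Derivation:
·→ datewheel anchor(d: 2119-02-01)
·← 2119-02-01
·→ datewheel anchor(d: @prev)
·← 2119-02-01
·→ datewheel anchor(d: @prev)
·← 2119-02-01
·→ datewheel drift(n: -13)
·← 2119-01-19
·→ datewheel whichday()
·← Thursday
·→ datewheel drift(n: -229)
·← 2118-06-04
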